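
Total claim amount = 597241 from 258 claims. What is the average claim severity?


severity = total / number
= 597241 / 258
= 2314.8876


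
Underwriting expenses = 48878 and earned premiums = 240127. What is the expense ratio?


Expense ratio = expenses / premiums
= 48878 / 240127
= 0.2036


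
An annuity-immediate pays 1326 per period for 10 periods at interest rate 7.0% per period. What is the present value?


PV = PMT * (1 - (1+i)^(-n)) / i
= 1326 * (1 - (1+0.07)^(-10)) / 0.07
= 1326 * (1 - 0.508349) / 0.07
= 1326 * 7.023582
= 9313.2691


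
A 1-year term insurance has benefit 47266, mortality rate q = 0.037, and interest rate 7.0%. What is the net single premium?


NSP = benefit * q * v
v = 1/(1+i) = 0.934579
NSP = 47266 * 0.037 * 0.934579
= 1634.4318


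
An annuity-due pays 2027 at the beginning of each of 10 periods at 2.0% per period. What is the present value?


PV_due = PMT * (1-(1+i)^(-n))/i * (1+i)
PV_immediate = 18207.6998
PV_due = 18207.6998 * 1.02
= 18571.8538


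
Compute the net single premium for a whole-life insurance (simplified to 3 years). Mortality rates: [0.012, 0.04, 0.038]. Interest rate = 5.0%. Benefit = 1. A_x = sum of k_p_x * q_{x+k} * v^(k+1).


v = 0.952381
Year 0: k_p_x=1.0, q=0.012, term=0.011429
Year 1: k_p_x=0.988, q=0.04, term=0.035846
Year 2: k_p_x=0.94848, q=0.038, term=0.031135
A_x = 0.0784


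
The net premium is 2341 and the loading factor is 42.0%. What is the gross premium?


Gross = net * (1 + loading)
= 2341 * (1 + 0.42)
= 2341 * 1.42
= 3324.22


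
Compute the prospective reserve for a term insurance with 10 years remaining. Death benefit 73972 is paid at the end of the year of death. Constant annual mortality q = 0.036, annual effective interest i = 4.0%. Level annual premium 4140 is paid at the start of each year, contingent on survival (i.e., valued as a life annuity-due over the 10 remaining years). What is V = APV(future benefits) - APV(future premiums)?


v = 1/(1+i) = 0.961538
APV(future benefits) per unit = sum_{k=0}^{9} k_p_x * q * v^(k+1) = 0.251902
APV(future benefits) = 73972 * 0.251902 = 18633.727
Life annuity-due factor ä_{x:10} = sum_{k=0}^{9} k_p_x * v^k = 7.277181
APV(future premiums) = 4140 * 7.277181 = 30127.5313
V = 18633.727 - 30127.5313
= -11493.8043


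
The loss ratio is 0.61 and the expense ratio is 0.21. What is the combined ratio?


Combined ratio = loss ratio + expense ratio
= 0.61 + 0.21
= 0.82


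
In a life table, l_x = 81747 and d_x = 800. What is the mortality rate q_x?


q_x = d_x / l_x
= 800 / 81747
= 0.0098


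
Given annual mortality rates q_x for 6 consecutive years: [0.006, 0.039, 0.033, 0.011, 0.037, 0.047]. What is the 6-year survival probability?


p_k = 1 - q_k for each year
Survival = product of (1 - q_k)
= 0.994 * 0.961 * 0.967 * 0.989 * 0.963 * 0.953
= 0.8384


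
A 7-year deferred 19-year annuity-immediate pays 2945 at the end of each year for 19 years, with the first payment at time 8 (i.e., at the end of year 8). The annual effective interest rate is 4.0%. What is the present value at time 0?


PV at time 7 of the 19-year annuity-immediate:
a_n = 2945 * (1-(1+0.04)^(-19))/0.04 = 38679.4515
Discount back 7 years to time 0:
PV = 38679.4515 * (1+0.04)^(-7)
= 38679.4515 * 0.759918
= 29393.2042


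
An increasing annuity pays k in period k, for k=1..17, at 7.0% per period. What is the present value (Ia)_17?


(Ia)_n = sum_{k=1}^{n} k * v^k, v = 1/(1+i)
v = 0.934579
Sum computed term by term:
(Ia)_17 = 72.3555


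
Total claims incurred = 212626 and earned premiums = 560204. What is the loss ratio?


Loss ratio = claims / premiums
= 212626 / 560204
= 0.3796


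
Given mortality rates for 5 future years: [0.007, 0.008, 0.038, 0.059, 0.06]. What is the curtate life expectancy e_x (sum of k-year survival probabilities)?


e_x = sum_{k=1}^{n} k_p_x
k_p_x values:
  1_p_x = 0.993
  2_p_x = 0.985056
  3_p_x = 0.947624
  4_p_x = 0.891714
  5_p_x = 0.838211
e_x = 4.6556


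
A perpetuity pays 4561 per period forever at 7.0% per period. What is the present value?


PV = PMT / i
= 4561 / 0.07
= 65157.1429


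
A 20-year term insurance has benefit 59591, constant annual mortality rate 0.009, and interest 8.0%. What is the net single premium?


NSP = benefit * sum_{k=0}^{n-1} k_p_x * q * v^(k+1)
With constant q=0.009, v=0.925926
Sum = 0.083016
NSP = 59591 * 0.083016
= 4947.0321


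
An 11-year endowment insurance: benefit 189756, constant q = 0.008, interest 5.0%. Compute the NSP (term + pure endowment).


Term component = 12164.355
Pure endowment = 11_p_x * v^11 * benefit = 0.915437 * 0.584679 * 189756 = 101564.4266
NSP = 113728.7815


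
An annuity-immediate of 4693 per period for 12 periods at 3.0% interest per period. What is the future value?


FV = PMT * ((1+i)^n - 1) / i
= 4693 * ((1.03)^12 - 1) / 0.03
= 4693 * (1.425761 - 1) / 0.03
= 66603.1947


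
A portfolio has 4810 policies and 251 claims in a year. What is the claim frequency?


frequency = claims / policies
= 251 / 4810
= 0.0522


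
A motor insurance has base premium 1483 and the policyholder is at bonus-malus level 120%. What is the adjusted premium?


adjusted = base * BM_level / 100
= 1483 * 120 / 100
= 1483 * 1.2
= 1779.6


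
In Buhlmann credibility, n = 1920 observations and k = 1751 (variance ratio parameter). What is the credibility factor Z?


Z = n / (n + k)
= 1920 / (1920 + 1751)
= 1920 / 3671
= 0.523


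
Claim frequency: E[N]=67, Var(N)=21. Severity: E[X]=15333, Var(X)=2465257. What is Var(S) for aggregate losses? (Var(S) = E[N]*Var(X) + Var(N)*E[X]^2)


Var(S) = E[N]*Var(X) + Var(N)*E[X]^2
= 67*2465257 + 21*15333^2
= 165172219 + 4937118669
= 5.1023e+09


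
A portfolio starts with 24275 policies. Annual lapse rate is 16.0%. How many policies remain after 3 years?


remaining = initial * (1 - lapse)^years
= 24275 * (1 - 0.16)^3
= 24275 * 0.592704
= 14387.8896


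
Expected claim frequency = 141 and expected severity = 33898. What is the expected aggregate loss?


E[S] = E[N] * E[X]
= 141 * 33898
= 4.7796e+06


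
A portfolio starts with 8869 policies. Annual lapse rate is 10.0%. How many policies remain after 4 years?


remaining = initial * (1 - lapse)^years
= 8869 * (1 - 0.1)^4
= 8869 * 0.6561
= 5818.9509


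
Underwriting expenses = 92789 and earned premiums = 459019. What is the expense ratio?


Expense ratio = expenses / premiums
= 92789 / 459019
= 0.2021


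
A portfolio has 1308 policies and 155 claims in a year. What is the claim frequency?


frequency = claims / policies
= 155 / 1308
= 0.1185


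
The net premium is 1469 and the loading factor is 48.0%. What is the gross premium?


Gross = net * (1 + loading)
= 1469 * (1 + 0.48)
= 1469 * 1.48
= 2174.12


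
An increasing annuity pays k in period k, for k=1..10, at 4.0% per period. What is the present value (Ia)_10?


(Ia)_n = sum_{k=1}^{n} k * v^k, v = 1/(1+i)
v = 0.961538
Sum computed term by term:
(Ia)_10 = 41.9922


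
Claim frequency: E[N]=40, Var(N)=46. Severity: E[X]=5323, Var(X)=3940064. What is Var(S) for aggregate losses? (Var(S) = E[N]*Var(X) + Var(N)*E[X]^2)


Var(S) = E[N]*Var(X) + Var(N)*E[X]^2
= 40*3940064 + 46*5323^2
= 157602560 + 1303379134
= 1.4610e+09


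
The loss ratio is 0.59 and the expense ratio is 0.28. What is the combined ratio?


Combined ratio = loss ratio + expense ratio
= 0.59 + 0.28
= 0.87


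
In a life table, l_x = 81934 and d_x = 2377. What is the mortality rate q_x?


q_x = d_x / l_x
= 2377 / 81934
= 0.029


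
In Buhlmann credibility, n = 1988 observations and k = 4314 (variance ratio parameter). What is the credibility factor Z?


Z = n / (n + k)
= 1988 / (1988 + 4314)
= 1988 / 6302
= 0.3155


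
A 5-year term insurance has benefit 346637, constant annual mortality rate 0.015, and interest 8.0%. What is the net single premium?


NSP = benefit * sum_{k=0}^{n-1} k_p_x * q * v^(k+1)
With constant q=0.015, v=0.925926
Sum = 0.058256
NSP = 346637 * 0.058256
= 20193.5407


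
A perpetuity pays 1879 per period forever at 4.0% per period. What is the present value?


PV = PMT / i
= 1879 / 0.04
= 46975.0


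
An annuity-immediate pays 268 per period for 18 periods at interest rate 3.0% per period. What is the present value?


PV = PMT * (1 - (1+i)^(-n)) / i
= 268 * (1 - (1+0.03)^(-18)) / 0.03
= 268 * (1 - 0.587395) / 0.03
= 268 * 13.753513
= 3685.9415


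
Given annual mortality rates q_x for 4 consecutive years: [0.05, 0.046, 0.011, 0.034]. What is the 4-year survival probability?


p_k = 1 - q_k for each year
Survival = product of (1 - q_k)
= 0.95 * 0.954 * 0.989 * 0.966
= 0.8659


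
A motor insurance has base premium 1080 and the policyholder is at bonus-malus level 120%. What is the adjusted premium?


adjusted = base * BM_level / 100
= 1080 * 120 / 100
= 1080 * 1.2
= 1296.0


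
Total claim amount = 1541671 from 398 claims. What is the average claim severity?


severity = total / number
= 1541671 / 398
= 3873.5452


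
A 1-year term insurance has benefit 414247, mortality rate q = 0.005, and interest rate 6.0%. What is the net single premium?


NSP = benefit * q * v
v = 1/(1+i) = 0.943396
NSP = 414247 * 0.005 * 0.943396
= 1953.9953


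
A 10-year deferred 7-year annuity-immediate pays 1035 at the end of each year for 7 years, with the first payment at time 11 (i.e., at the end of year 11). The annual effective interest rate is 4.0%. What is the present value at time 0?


PV at time 10 of the 7-year annuity-immediate:
a_n = 1035 * (1-(1+0.04)^(-7))/0.04 = 6212.1266
Discount back 10 years to time 0:
PV = 6212.1266 * (1+0.04)^(-10)
= 6212.1266 * 0.675564
= 4196.6901


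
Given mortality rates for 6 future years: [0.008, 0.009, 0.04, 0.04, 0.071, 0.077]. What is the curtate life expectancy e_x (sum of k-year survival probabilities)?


e_x = sum_{k=1}^{n} k_p_x
k_p_x values:
  1_p_x = 0.992
  2_p_x = 0.983072
  3_p_x = 0.943749
  4_p_x = 0.905999
  5_p_x = 0.841673
  6_p_x = 0.776864
e_x = 5.4434


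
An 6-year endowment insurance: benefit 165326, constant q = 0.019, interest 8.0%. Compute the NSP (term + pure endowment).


Term component = 13908.2731
Pure endowment = 6_p_x * v^6 * benefit = 0.89128 * 0.63017 * 165326 = 92856.5769
NSP = 106764.85


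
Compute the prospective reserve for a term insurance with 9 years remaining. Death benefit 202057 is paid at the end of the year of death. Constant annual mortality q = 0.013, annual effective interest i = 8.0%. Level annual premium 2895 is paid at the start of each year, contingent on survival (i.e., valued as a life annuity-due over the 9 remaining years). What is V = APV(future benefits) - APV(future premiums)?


v = 1/(1+i) = 0.925926
APV(future benefits) per unit = sum_{k=0}^{8} k_p_x * q * v^(k+1) = 0.077626
APV(future benefits) = 202057 * 0.077626 = 15684.9538
Life annuity-due factor ä_{x:9} = sum_{k=0}^{8} k_p_x * v^k = 6.448961
APV(future premiums) = 2895 * 6.448961 = 18669.7419
V = 15684.9538 - 18669.7419
= -2984.7881


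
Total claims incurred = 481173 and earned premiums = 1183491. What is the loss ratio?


Loss ratio = claims / premiums
= 481173 / 1183491
= 0.4066


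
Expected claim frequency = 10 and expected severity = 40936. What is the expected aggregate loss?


E[S] = E[N] * E[X]
= 10 * 40936
= 409360


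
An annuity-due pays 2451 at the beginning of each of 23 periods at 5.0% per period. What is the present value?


PV_due = PMT * (1-(1+i)^(-n))/i * (1+i)
PV_immediate = 33060.4946
PV_due = 33060.4946 * 1.05
= 34713.5193


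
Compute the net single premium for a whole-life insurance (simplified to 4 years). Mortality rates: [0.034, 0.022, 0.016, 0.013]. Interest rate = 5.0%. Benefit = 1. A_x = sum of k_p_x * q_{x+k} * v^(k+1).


v = 0.952381
Year 0: k_p_x=1.0, q=0.034, term=0.032381
Year 1: k_p_x=0.966, q=0.022, term=0.019276
Year 2: k_p_x=0.944748, q=0.016, term=0.013058
Year 3: k_p_x=0.929632, q=0.013, term=0.009943
A_x = 0.0747


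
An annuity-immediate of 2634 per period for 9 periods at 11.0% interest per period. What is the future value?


FV = PMT * ((1+i)^n - 1) / i
= 2634 * ((1.11)^9 - 1) / 0.11
= 2634 * (2.558037 - 1) / 0.11
= 37307.9024


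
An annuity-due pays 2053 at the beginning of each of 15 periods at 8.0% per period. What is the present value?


PV_due = PMT * (1-(1+i)^(-n))/i * (1+i)
PV_immediate = 17572.6097
PV_due = 17572.6097 * 1.08
= 18978.4185


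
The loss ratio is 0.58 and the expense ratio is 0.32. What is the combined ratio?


Combined ratio = loss ratio + expense ratio
= 0.58 + 0.32
= 0.9


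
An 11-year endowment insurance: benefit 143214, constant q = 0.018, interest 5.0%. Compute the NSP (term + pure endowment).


Term component = 19758.8981
Pure endowment = 11_p_x * v^11 * benefit = 0.818892 * 0.584679 * 143214 = 68569.2739
NSP = 88328.172


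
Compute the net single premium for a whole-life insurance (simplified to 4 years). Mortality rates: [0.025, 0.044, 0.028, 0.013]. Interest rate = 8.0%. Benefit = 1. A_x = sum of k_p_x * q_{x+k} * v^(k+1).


v = 0.925926
Year 0: k_p_x=1.0, q=0.025, term=0.023148
Year 1: k_p_x=0.975, q=0.044, term=0.03678
Year 2: k_p_x=0.9321, q=0.028, term=0.020718
Year 3: k_p_x=0.906001, q=0.013, term=0.008657
A_x = 0.0893


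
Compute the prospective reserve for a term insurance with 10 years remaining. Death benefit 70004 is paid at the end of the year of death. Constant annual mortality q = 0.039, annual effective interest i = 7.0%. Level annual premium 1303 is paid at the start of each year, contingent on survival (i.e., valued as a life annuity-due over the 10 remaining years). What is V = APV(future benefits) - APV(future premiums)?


v = 1/(1+i) = 0.934579
APV(future benefits) per unit = sum_{k=0}^{9} k_p_x * q * v^(k+1) = 0.235609
APV(future benefits) = 70004 * 0.235609 = 16493.5427
Life annuity-due factor ä_{x:10} = sum_{k=0}^{9} k_p_x * v^k = 6.464133
APV(future premiums) = 1303 * 6.464133 = 8422.7649
V = 16493.5427 - 8422.7649
= 8070.7778


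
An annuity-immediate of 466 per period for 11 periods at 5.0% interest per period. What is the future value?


FV = PMT * ((1+i)^n - 1) / i
= 466 * ((1.05)^11 - 1) / 0.05
= 466 * (1.710339 - 1) / 0.05
= 6620.3628


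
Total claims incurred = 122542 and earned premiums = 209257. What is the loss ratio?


Loss ratio = claims / premiums
= 122542 / 209257
= 0.5856


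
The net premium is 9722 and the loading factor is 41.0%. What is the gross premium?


Gross = net * (1 + loading)
= 9722 * (1 + 0.41)
= 9722 * 1.41
= 13708.02


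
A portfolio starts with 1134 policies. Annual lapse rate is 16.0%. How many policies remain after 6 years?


remaining = initial * (1 - lapse)^years
= 1134 * (1 - 0.16)^6
= 1134 * 0.351298
= 398.372


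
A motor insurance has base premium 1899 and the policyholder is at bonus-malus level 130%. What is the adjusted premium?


adjusted = base * BM_level / 100
= 1899 * 130 / 100
= 1899 * 1.3
= 2468.7


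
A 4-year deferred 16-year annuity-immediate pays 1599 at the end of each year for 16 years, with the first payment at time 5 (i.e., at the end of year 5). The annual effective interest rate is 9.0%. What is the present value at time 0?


PV at time 4 of the 16-year annuity-immediate:
a_n = 1599 * (1-(1+0.09)^(-16))/0.09 = 13291.7805
Discount back 4 years to time 0:
PV = 13291.7805 * (1+0.09)^(-4)
= 13291.7805 * 0.708425
= 9416.2324


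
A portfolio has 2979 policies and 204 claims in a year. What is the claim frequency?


frequency = claims / policies
= 204 / 2979
= 0.0685


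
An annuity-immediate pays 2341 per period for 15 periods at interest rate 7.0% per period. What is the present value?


PV = PMT * (1 - (1+i)^(-n)) / i
= 2341 * (1 - (1+0.07)^(-15)) / 0.07
= 2341 * (1 - 0.362446) / 0.07
= 2341 * 9.107914
= 21321.6267


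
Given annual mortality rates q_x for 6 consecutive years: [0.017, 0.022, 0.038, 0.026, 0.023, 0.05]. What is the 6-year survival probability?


p_k = 1 - q_k for each year
Survival = product of (1 - q_k)
= 0.983 * 0.978 * 0.962 * 0.974 * 0.977 * 0.95
= 0.8361


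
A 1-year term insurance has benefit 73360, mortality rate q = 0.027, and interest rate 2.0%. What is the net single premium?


NSP = benefit * q * v
v = 1/(1+i) = 0.980392
NSP = 73360 * 0.027 * 0.980392
= 1941.8824


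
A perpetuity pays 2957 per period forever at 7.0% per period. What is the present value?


PV = PMT / i
= 2957 / 0.07
= 42242.8571


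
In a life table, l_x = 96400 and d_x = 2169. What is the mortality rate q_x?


q_x = d_x / l_x
= 2169 / 96400
= 0.0225


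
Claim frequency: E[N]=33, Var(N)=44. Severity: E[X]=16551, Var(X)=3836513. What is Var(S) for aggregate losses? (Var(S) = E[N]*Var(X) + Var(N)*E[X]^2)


Var(S) = E[N]*Var(X) + Var(N)*E[X]^2
= 33*3836513 + 44*16551^2
= 126604929 + 12053166444
= 1.2180e+10


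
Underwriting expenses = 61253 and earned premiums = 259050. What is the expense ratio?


Expense ratio = expenses / premiums
= 61253 / 259050
= 0.2365


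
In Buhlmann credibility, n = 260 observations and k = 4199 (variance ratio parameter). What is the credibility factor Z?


Z = n / (n + k)
= 260 / (260 + 4199)
= 260 / 4459
= 0.0583


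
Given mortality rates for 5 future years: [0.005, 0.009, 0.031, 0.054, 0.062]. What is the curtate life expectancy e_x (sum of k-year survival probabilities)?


e_x = sum_{k=1}^{n} k_p_x
k_p_x values:
  1_p_x = 0.995
  2_p_x = 0.986045
  3_p_x = 0.955478
  4_p_x = 0.903882
  5_p_x = 0.847841
e_x = 4.6882


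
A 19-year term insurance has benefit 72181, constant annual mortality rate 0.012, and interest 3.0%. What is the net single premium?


NSP = benefit * sum_{k=0}^{n-1} k_p_x * q * v^(k+1)
With constant q=0.012, v=0.970874
Sum = 0.156173
NSP = 72181 * 0.156173
= 11272.7571


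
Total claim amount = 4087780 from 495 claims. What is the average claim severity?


severity = total / number
= 4087780 / 495
= 8258.1414


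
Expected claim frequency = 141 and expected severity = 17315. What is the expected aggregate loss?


E[S] = E[N] * E[X]
= 141 * 17315
= 2.4414e+06


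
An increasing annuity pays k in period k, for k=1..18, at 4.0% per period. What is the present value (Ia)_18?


(Ia)_n = sum_{k=1}^{n} k * v^k, v = 1/(1+i)
v = 0.961538
Sum computed term by term:
(Ia)_18 = 107.0091


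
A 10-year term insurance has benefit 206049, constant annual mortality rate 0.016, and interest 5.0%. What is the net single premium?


NSP = benefit * sum_{k=0}^{n-1} k_p_x * q * v^(k+1)
With constant q=0.016, v=0.952381
Sum = 0.115766
NSP = 206049 * 0.115766
= 23853.4335


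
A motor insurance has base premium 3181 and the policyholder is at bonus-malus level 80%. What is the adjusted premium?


adjusted = base * BM_level / 100
= 3181 * 80 / 100
= 3181 * 0.8
= 2544.8


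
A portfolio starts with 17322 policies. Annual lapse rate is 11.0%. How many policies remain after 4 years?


remaining = initial * (1 - lapse)^years
= 17322 * (1 - 0.11)^4
= 17322 * 0.627422
= 10868.211


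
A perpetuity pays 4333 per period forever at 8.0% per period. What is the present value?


PV = PMT / i
= 4333 / 0.08
= 54162.5


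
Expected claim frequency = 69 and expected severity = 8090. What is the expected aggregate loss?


E[S] = E[N] * E[X]
= 69 * 8090
= 558210


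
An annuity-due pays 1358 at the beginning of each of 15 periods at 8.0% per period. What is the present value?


PV_due = PMT * (1-(1+i)^(-n))/i * (1+i)
PV_immediate = 11623.7721
PV_due = 11623.7721 * 1.08
= 12553.6738


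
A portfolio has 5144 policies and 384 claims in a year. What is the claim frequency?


frequency = claims / policies
= 384 / 5144
= 0.0747


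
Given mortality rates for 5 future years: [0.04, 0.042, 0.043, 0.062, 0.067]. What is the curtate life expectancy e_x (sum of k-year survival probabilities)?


e_x = sum_{k=1}^{n} k_p_x
k_p_x values:
  1_p_x = 0.96
  2_p_x = 0.91968
  3_p_x = 0.880134
  4_p_x = 0.825565
  5_p_x = 0.770253
e_x = 4.3556


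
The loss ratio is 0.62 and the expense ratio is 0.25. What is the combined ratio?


Combined ratio = loss ratio + expense ratio
= 0.62 + 0.25
= 0.87


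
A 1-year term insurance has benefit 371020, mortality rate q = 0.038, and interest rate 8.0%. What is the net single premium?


NSP = benefit * q * v
v = 1/(1+i) = 0.925926
NSP = 371020 * 0.038 * 0.925926
= 13054.4074


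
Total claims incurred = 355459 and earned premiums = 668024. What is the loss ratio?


Loss ratio = claims / premiums
= 355459 / 668024
= 0.5321


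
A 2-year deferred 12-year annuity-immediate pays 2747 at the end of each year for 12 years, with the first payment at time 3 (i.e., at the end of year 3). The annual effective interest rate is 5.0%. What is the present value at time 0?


PV at time 2 of the 12-year annuity-immediate:
a_n = 2747 * (1-(1+0.05)^(-12))/0.05 = 24347.3522
Discount back 2 years to time 0:
PV = 24347.3522 * (1+0.05)^(-2)
= 24347.3522 * 0.907029
= 22083.7662


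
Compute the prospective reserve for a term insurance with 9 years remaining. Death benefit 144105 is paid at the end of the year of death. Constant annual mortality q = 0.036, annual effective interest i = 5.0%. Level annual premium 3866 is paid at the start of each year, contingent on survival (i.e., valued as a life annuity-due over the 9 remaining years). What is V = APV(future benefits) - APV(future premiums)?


v = 1/(1+i) = 0.952381
APV(future benefits) per unit = sum_{k=0}^{8} k_p_x * q * v^(k+1) = 0.224608
APV(future benefits) = 144105 * 0.224608 = 32367.1725
Life annuity-due factor ä_{x:9} = sum_{k=0}^{8} k_p_x * v^k = 6.551074
APV(future premiums) = 3866 * 6.551074 = 25326.4524
V = 32367.1725 - 25326.4524
= 7040.7201


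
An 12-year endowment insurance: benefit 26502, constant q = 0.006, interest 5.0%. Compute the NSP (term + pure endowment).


Term component = 1368.5196
Pure endowment = 12_p_x * v^12 * benefit = 0.930329 * 0.556837 * 26502 = 13729.1507
NSP = 15097.6703


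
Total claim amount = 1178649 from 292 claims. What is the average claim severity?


severity = total / number
= 1178649 / 292
= 4036.4692


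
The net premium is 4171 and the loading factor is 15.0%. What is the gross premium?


Gross = net * (1 + loading)
= 4171 * (1 + 0.15)
= 4171 * 1.15
= 4796.65


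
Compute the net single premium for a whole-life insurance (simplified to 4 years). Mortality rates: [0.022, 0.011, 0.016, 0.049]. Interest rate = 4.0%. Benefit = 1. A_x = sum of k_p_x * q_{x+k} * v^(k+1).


v = 0.961538
Year 0: k_p_x=1.0, q=0.022, term=0.021154
Year 1: k_p_x=0.978, q=0.011, term=0.009946
Year 2: k_p_x=0.967242, q=0.016, term=0.013758
Year 3: k_p_x=0.951766, q=0.049, term=0.039865
A_x = 0.0847


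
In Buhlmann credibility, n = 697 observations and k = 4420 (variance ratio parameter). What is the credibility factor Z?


Z = n / (n + k)
= 697 / (697 + 4420)
= 697 / 5117
= 0.1362


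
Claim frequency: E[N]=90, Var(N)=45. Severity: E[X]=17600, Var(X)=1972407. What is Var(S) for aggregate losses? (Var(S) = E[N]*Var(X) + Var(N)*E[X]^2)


Var(S) = E[N]*Var(X) + Var(N)*E[X]^2
= 90*1972407 + 45*17600^2
= 177516630 + 13939200000
= 1.4117e+10


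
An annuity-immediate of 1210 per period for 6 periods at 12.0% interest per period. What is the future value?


FV = PMT * ((1+i)^n - 1) / i
= 1210 * ((1.12)^6 - 1) / 0.12
= 1210 * (1.973823 - 1) / 0.12
= 9819.3787


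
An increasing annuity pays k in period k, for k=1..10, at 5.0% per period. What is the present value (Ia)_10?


(Ia)_n = sum_{k=1}^{n} k * v^k, v = 1/(1+i)
v = 0.952381
Sum computed term by term:
(Ia)_10 = 39.3738


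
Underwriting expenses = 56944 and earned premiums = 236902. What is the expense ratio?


Expense ratio = expenses / premiums
= 56944 / 236902
= 0.2404


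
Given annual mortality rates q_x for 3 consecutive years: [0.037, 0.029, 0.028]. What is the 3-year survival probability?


p_k = 1 - q_k for each year
Survival = product of (1 - q_k)
= 0.963 * 0.971 * 0.972
= 0.9089


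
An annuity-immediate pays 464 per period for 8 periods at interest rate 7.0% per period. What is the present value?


PV = PMT * (1 - (1+i)^(-n)) / i
= 464 * (1 - (1+0.07)^(-8)) / 0.07
= 464 * (1 - 0.582009) / 0.07
= 464 * 5.971299
= 2770.6825


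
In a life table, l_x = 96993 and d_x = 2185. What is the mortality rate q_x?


q_x = d_x / l_x
= 2185 / 96993
= 0.0225


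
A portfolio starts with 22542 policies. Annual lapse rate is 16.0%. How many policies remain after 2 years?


remaining = initial * (1 - lapse)^years
= 22542 * (1 - 0.16)^2
= 22542 * 0.7056
= 15905.6352


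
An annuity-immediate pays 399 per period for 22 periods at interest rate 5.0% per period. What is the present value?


PV = PMT * (1 - (1+i)^(-n)) / i
= 399 * (1 - (1+0.05)^(-22)) / 0.05
= 399 * (1 - 0.34185) / 0.05
= 399 * 13.163003
= 5252.038


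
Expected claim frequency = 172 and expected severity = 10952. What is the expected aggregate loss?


E[S] = E[N] * E[X]
= 172 * 10952
= 1.8837e+06


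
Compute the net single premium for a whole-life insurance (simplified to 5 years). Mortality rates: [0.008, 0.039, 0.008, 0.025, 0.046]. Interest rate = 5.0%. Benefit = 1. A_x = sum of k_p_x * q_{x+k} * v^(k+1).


v = 0.952381
Year 0: k_p_x=1.0, q=0.008, term=0.007619
Year 1: k_p_x=0.992, q=0.039, term=0.035091
Year 2: k_p_x=0.953312, q=0.008, term=0.006588
Year 3: k_p_x=0.945686, q=0.025, term=0.01945
Year 4: k_p_x=0.922043, q=0.046, term=0.033232
A_x = 0.102


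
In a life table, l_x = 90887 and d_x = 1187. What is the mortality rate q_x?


q_x = d_x / l_x
= 1187 / 90887
= 0.0131


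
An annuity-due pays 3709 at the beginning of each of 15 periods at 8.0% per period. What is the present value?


PV_due = PMT * (1-(1+i)^(-n))/i * (1+i)
PV_immediate = 31747.1065
PV_due = 31747.1065 * 1.08
= 34286.875


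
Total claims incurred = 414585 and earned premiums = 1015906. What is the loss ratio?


Loss ratio = claims / premiums
= 414585 / 1015906
= 0.4081


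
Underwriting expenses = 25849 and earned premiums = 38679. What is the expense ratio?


Expense ratio = expenses / premiums
= 25849 / 38679
= 0.6683


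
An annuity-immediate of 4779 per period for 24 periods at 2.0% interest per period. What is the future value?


FV = PMT * ((1+i)^n - 1) / i
= 4779 * ((1.02)^24 - 1) / 0.02
= 4779 * (1.608437 - 1) / 0.02
= 145386.0808


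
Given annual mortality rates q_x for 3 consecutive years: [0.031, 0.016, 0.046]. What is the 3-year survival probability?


p_k = 1 - q_k for each year
Survival = product of (1 - q_k)
= 0.969 * 0.984 * 0.954
= 0.9096


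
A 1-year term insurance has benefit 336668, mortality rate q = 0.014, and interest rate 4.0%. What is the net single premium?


NSP = benefit * q * v
v = 1/(1+i) = 0.961538
NSP = 336668 * 0.014 * 0.961538
= 4532.0692


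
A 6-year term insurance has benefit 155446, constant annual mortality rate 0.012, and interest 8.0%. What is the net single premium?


NSP = benefit * sum_{k=0}^{n-1} k_p_x * q * v^(k+1)
With constant q=0.012, v=0.925926
Sum = 0.053982
NSP = 155446 * 0.053982
= 8391.3063


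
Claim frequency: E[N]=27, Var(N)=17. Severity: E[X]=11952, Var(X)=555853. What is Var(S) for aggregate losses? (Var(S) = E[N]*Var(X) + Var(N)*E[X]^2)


Var(S) = E[N]*Var(X) + Var(N)*E[X]^2
= 27*555853 + 17*11952^2
= 15008031 + 2428455168
= 2.4435e+09


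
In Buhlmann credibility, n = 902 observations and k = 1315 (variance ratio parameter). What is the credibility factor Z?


Z = n / (n + k)
= 902 / (902 + 1315)
= 902 / 2217
= 0.4069


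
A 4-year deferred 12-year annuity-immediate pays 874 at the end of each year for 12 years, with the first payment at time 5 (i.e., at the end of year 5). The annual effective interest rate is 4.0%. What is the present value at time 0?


PV at time 4 of the 12-year annuity-immediate:
a_n = 874 * (1-(1+0.04)^(-12))/0.04 = 8202.5545
Discount back 4 years to time 0:
PV = 8202.5545 * (1+0.04)^(-4)
= 8202.5545 * 0.854804
= 7011.5779


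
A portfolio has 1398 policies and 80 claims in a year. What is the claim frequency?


frequency = claims / policies
= 80 / 1398
= 0.0572


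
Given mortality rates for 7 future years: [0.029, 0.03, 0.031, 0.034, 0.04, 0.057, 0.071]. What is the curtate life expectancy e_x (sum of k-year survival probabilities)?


e_x = sum_{k=1}^{n} k_p_x
k_p_x values:
  1_p_x = 0.971
  2_p_x = 0.94187
  3_p_x = 0.912672
  4_p_x = 0.881641
  5_p_x = 0.846376
  6_p_x = 0.798132
  7_p_x = 0.741465
e_x = 6.0932


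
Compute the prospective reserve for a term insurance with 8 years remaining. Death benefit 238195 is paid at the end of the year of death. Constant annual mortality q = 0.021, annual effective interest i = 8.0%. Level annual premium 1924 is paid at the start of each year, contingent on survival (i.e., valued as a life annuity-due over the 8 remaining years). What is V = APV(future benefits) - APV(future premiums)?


v = 1/(1+i) = 0.925926
APV(future benefits) per unit = sum_{k=0}^{7} k_p_x * q * v^(k+1) = 0.113129
APV(future benefits) = 238195 * 0.113129 = 26946.8309
Life annuity-due factor ä_{x:8} = sum_{k=0}^{7} k_p_x * v^k = 5.818078
APV(future premiums) = 1924 * 5.818078 = 11193.9815
V = 26946.8309 - 11193.9815
= 15752.8494


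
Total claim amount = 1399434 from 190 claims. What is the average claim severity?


severity = total / number
= 1399434 / 190
= 7365.4421


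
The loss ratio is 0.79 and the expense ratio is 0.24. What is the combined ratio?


Combined ratio = loss ratio + expense ratio
= 0.79 + 0.24
= 1.03


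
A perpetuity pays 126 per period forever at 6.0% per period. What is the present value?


PV = PMT / i
= 126 / 0.06
= 2100.0


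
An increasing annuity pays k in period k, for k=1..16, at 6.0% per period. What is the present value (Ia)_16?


(Ia)_n = sum_{k=1}^{n} k * v^k, v = 1/(1+i)
v = 0.943396
Sum computed term by term:
(Ia)_16 = 73.5651


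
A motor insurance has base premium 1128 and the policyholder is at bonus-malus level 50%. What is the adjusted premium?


adjusted = base * BM_level / 100
= 1128 * 50 / 100
= 1128 * 0.5
= 564.0


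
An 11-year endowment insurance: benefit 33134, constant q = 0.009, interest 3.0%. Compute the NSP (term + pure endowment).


Term component = 2645.3579
Pure endowment = 11_p_x * v^11 * benefit = 0.905337 * 0.722421 * 33134 = 21670.7826
NSP = 24316.1405


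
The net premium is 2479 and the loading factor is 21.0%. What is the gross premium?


Gross = net * (1 + loading)
= 2479 * (1 + 0.21)
= 2479 * 1.21
= 2999.59


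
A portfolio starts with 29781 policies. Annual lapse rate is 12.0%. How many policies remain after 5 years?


remaining = initial * (1 - lapse)^years
= 29781 * (1 - 0.12)^5
= 29781 * 0.527732
= 15716.3842


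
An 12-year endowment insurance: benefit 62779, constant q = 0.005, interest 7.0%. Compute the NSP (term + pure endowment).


Term component = 2435.441
Pure endowment = 12_p_x * v^12 * benefit = 0.941623 * 0.444012 * 62779 = 26247.3843
NSP = 28682.8254


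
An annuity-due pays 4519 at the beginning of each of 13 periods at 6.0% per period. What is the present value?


PV_due = PMT * (1-(1+i)^(-n))/i * (1+i)
PV_immediate = 40005.2743
PV_due = 40005.2743 * 1.06
= 42405.5908


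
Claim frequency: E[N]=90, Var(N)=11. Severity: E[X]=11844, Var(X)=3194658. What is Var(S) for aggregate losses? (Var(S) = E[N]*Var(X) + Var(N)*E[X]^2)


Var(S) = E[N]*Var(X) + Var(N)*E[X]^2
= 90*3194658 + 11*11844^2
= 287519220 + 1543083696
= 1.8306e+09


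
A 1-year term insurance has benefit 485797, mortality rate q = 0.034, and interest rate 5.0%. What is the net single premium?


NSP = benefit * q * v
v = 1/(1+i) = 0.952381
NSP = 485797 * 0.034 * 0.952381
= 15730.5695


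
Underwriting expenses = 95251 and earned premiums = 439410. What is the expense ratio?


Expense ratio = expenses / premiums
= 95251 / 439410
= 0.2168


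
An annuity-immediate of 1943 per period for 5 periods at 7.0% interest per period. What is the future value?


FV = PMT * ((1+i)^n - 1) / i
= 1943 * ((1.07)^5 - 1) / 0.07
= 1943 * (1.402552 - 1) / 0.07
= 11173.6859


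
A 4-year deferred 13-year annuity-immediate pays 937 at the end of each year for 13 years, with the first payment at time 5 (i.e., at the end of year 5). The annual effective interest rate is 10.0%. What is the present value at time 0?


PV at time 4 of the 13-year annuity-immediate:
a_n = 937 * (1-(1+0.1)^(-13))/0.1 = 6655.8448
Discount back 4 years to time 0:
PV = 6655.8448 * (1+0.1)^(-4)
= 6655.8448 * 0.683013
= 4546.0315


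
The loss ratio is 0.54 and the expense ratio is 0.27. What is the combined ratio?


Combined ratio = loss ratio + expense ratio
= 0.54 + 0.27
= 0.81


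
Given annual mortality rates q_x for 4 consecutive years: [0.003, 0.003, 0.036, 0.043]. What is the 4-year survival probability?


p_k = 1 - q_k for each year
Survival = product of (1 - q_k)
= 0.997 * 0.997 * 0.964 * 0.957
= 0.917


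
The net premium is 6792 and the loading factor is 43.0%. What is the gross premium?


Gross = net * (1 + loading)
= 6792 * (1 + 0.43)
= 6792 * 1.43
= 9712.56


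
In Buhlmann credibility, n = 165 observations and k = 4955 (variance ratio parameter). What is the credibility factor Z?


Z = n / (n + k)
= 165 / (165 + 4955)
= 165 / 5120
= 0.0322


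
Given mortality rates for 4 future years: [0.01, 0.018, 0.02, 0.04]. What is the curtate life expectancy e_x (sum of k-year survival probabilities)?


e_x = sum_{k=1}^{n} k_p_x
k_p_x values:
  1_p_x = 0.99
  2_p_x = 0.97218
  3_p_x = 0.952736
  4_p_x = 0.914627
e_x = 3.8295


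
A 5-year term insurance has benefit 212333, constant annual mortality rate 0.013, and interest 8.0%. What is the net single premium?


NSP = benefit * sum_{k=0}^{n-1} k_p_x * q * v^(k+1)
With constant q=0.013, v=0.925926
Sum = 0.050675
NSP = 212333 * 0.050675
= 10759.9221


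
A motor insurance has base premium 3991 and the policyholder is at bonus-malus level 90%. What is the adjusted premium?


adjusted = base * BM_level / 100
= 3991 * 90 / 100
= 3991 * 0.9
= 3591.9


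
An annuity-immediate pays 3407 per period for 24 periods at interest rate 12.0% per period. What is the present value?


PV = PMT * (1 - (1+i)^(-n)) / i
= 3407 * (1 - (1+0.12)^(-24)) / 0.12
= 3407 * (1 - 0.065882) / 0.12
= 3407 * 7.784316
= 26521.1639


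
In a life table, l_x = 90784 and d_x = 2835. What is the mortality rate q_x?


q_x = d_x / l_x
= 2835 / 90784
= 0.0312


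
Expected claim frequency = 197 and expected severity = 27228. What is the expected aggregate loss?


E[S] = E[N] * E[X]
= 197 * 27228
= 5.3639e+06


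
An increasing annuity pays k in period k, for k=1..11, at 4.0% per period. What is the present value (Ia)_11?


(Ia)_n = sum_{k=1}^{n} k * v^k, v = 1/(1+i)
v = 0.961538
Sum computed term by term:
(Ia)_11 = 49.1376


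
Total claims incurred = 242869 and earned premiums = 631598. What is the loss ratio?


Loss ratio = claims / premiums
= 242869 / 631598
= 0.3845


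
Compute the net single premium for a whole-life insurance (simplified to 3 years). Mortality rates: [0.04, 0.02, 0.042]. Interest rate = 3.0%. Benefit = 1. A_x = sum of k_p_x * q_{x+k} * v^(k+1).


v = 0.970874
Year 0: k_p_x=1.0, q=0.04, term=0.038835
Year 1: k_p_x=0.96, q=0.02, term=0.018098
Year 2: k_p_x=0.9408, q=0.042, term=0.036161
A_x = 0.0931


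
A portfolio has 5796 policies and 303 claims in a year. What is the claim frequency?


frequency = claims / policies
= 303 / 5796
= 0.0523


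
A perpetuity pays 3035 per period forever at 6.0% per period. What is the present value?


PV = PMT / i
= 3035 / 0.06
= 50583.3333


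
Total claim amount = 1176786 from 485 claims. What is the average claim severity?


severity = total / number
= 1176786 / 485
= 2426.3629


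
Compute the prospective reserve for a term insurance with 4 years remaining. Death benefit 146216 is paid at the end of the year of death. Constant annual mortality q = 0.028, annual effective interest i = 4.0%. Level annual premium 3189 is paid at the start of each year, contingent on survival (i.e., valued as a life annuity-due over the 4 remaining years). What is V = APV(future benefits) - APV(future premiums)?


v = 1/(1+i) = 0.961538
APV(future benefits) per unit = sum_{k=0}^{3} k_p_x * q * v^(k+1) = 0.097583
APV(future benefits) = 146216 * 0.097583 = 14268.2036
Life annuity-due factor ä_{x:4} = sum_{k=0}^{3} k_p_x * v^k = 3.624513
APV(future premiums) = 3189 * 3.624513 = 11558.5731
V = 14268.2036 - 11558.5731
= 2709.6304


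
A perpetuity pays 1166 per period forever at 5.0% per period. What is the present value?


PV = PMT / i
= 1166 / 0.05
= 23320.0


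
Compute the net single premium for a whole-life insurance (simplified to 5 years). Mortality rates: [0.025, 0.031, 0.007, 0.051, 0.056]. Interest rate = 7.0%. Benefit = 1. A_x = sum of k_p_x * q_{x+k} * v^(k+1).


v = 0.934579
Year 0: k_p_x=1.0, q=0.025, term=0.023364
Year 1: k_p_x=0.975, q=0.031, term=0.0264
Year 2: k_p_x=0.944775, q=0.007, term=0.005399
Year 3: k_p_x=0.938162, q=0.051, term=0.036502
Year 4: k_p_x=0.890315, q=0.056, term=0.035548
A_x = 0.1272


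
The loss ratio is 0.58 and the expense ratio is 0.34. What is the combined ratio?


Combined ratio = loss ratio + expense ratio
= 0.58 + 0.34
= 0.92


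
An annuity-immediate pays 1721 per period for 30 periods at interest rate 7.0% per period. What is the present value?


PV = PMT * (1 - (1+i)^(-n)) / i
= 1721 * (1 - (1+0.07)^(-30)) / 0.07
= 1721 * (1 - 0.131367) / 0.07
= 1721 * 12.409041
= 21355.9599


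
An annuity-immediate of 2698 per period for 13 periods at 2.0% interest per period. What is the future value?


FV = PMT * ((1+i)^n - 1) / i
= 2698 * ((1.02)^13 - 1) / 0.02
= 2698 * (1.293607 - 1) / 0.02
= 39607.5344


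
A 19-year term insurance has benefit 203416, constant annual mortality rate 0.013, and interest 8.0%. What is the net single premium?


NSP = benefit * sum_{k=0}^{n-1} k_p_x * q * v^(k+1)
With constant q=0.013, v=0.925926
Sum = 0.114525
NSP = 203416 * 0.114525
= 23296.1875


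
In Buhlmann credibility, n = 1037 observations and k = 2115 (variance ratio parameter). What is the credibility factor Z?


Z = n / (n + k)
= 1037 / (1037 + 2115)
= 1037 / 3152
= 0.329


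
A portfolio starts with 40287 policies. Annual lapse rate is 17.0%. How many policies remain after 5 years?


remaining = initial * (1 - lapse)^years
= 40287 * (1 - 0.17)^5
= 40287 * 0.393904
= 15869.213


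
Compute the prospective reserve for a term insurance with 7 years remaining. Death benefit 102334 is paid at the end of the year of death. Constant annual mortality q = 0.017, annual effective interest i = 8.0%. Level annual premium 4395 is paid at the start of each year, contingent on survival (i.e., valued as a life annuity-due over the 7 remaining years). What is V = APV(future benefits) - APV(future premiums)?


v = 1/(1+i) = 0.925926
APV(future benefits) per unit = sum_{k=0}^{6} k_p_x * q * v^(k+1) = 0.084562
APV(future benefits) = 102334 * 0.084562 = 8653.5961
Life annuity-due factor ä_{x:7} = sum_{k=0}^{6} k_p_x * v^k = 5.372192
APV(future premiums) = 4395 * 5.372192 = 23610.7826
V = 8653.5961 - 23610.7826
= -14957.1865


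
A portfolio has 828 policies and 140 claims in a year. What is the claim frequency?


frequency = claims / policies
= 140 / 828
= 0.1691


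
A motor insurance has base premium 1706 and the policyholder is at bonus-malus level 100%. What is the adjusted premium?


adjusted = base * BM_level / 100
= 1706 * 100 / 100
= 1706 * 1.0
= 1706.0
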